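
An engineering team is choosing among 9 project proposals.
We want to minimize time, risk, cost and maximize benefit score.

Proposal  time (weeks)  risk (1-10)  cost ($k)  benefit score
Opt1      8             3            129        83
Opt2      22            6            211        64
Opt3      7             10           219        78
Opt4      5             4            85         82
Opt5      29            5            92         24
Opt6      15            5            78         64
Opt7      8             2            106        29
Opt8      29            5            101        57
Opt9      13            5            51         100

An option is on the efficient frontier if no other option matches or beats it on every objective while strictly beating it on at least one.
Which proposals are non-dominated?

Opt1: not dominated.
Opt2: dominated by Opt1 (time 8≤22, risk 3≤6, cost 129≤211, benefit score 83≥64).
Opt3: dominated by Opt4 (time 5≤7, risk 4≤10, cost 85≤219, benefit score 82≥78).
Opt4: not dominated (best time).
Opt5: dominated by Opt4 (time 5≤29, risk 4≤5, cost 85≤92, benefit score 82≥24).
Opt6: dominated by Opt9 (time 13≤15, risk 5≤5, cost 51≤78, benefit score 100≥64).
Opt7: not dominated (best risk).
Opt8: dominated by Opt4 (time 5≤29, risk 4≤5, cost 85≤101, benefit score 82≥57).
Opt9: not dominated (best cost).

Opt1, Opt4, Opt7, Opt9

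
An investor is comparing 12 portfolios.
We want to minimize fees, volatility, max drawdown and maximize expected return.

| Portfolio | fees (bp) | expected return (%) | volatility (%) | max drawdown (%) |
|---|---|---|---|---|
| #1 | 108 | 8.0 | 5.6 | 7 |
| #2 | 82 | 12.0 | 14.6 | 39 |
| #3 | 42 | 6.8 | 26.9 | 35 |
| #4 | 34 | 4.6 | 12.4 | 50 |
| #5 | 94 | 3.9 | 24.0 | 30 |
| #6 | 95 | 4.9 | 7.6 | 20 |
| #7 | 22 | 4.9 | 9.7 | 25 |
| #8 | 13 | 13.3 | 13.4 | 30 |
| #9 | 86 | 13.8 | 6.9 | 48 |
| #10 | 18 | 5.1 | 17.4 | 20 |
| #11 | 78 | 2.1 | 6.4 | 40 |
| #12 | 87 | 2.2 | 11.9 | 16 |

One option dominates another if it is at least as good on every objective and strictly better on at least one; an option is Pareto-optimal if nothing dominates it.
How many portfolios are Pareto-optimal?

8

#1: not dominated (best volatility).
#2: dominated by #8 (fees 13≤82, expected return 13.3≥12.0, volatility 13.4≤14.6, max drawdown 30≤39).
#3: dominated by #8 (fees 13≤42, expected return 13.3≥6.8, volatility 13.4≤26.9, max drawdown 30≤35).
#4: dominated by #7 (fees 22≤34, expected return 4.9≥4.6, volatility 9.7≤12.4, max drawdown 25≤50).
#5: dominated by #7 (fees 22≤94, expected return 4.9≥3.9, volatility 9.7≤24.0, max drawdown 25≤30).
#6: not dominated.
#7: not dominated.
#8: not dominated (best fees).
#9: not dominated (best expected return).
#10: not dominated.
#11: not dominated.
#12: not dominated.
Pareto-optimal: #1, #6, #7, #8, #9, #10, #11, #12 → 8.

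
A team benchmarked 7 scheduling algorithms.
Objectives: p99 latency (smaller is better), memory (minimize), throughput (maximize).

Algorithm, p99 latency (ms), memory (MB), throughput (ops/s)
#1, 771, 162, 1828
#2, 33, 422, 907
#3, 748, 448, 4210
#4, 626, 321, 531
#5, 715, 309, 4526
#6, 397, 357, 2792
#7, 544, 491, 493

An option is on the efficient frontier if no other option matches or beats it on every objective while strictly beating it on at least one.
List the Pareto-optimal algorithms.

#1: not dominated (best memory).
#2: not dominated (best p99 latency).
#3: dominated by #5 (p99 latency 715≤748, memory 309≤448, throughput 4526≥4210).
#4: not dominated.
#5: not dominated (best throughput).
#6: not dominated.
#7: dominated by #2 (p99 latency 33≤544, memory 422≤491, throughput 907≥493).

#1, #2, #4, #5, #6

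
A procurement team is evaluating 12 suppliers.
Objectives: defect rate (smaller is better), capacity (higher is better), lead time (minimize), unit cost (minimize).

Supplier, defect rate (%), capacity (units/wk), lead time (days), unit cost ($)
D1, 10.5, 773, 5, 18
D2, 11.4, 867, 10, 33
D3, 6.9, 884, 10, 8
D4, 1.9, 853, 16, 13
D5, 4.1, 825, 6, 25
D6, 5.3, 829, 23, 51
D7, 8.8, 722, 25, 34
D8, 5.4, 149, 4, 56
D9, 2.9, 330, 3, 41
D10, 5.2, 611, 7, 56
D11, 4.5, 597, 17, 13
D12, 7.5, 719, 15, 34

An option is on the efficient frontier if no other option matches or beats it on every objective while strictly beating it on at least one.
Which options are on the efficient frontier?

D1, D3, D4, D5, D9

D1: not dominated.
D2: dominated by D3 (defect rate 6.9≤11.4, capacity 884≥867, lead time 10≤10, unit cost 8≤33).
D3: not dominated (best capacity).
D4: not dominated (best defect rate).
D5: not dominated.
D6: dominated by D4 (defect rate 1.9≤5.3, capacity 853≥829, lead time 16≤23, unit cost 13≤51).
D7: dominated by D3 (defect rate 6.9≤8.8, capacity 884≥722, lead time 10≤25, unit cost 8≤34).
D8: dominated by D9 (defect rate 2.9≤5.4, capacity 330≥149, lead time 3≤4, unit cost 41≤56).
D9: not dominated (best lead time).
D10: dominated by D5 (defect rate 4.1≤5.2, capacity 825≥611, lead time 6≤7, unit cost 25≤56).
D11: dominated by D4 (defect rate 1.9≤4.5, capacity 853≥597, lead time 16≤17, unit cost 13≤13).
D12: dominated by D3 (defect rate 6.9≤7.5, capacity 884≥719, lead time 10≤15, unit cost 8≤34).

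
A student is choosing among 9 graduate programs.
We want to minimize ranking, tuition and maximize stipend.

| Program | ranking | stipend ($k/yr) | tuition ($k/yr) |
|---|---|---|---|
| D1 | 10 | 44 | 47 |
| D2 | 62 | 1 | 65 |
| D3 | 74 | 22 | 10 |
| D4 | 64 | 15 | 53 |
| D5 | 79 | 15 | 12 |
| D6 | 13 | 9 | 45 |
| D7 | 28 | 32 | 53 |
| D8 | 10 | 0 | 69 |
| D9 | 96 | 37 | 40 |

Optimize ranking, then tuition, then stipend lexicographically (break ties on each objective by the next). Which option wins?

D1

First minimize ranking: best is 10, kept {D1, D8}.
Then minimize tuition: best is 47, kept {D1}.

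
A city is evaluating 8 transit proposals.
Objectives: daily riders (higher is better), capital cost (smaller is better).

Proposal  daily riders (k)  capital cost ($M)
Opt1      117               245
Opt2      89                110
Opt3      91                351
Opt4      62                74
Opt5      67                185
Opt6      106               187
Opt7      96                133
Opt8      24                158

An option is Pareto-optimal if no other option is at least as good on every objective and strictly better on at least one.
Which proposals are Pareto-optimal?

Opt1: not dominated (best daily riders).
Opt2: not dominated.
Opt3: dominated by Opt1 (daily riders 117≥91, capital cost 245≤351).
Opt4: not dominated (best capital cost).
Opt5: dominated by Opt2 (daily riders 89≥67, capital cost 110≤185).
Opt6: not dominated.
Opt7: not dominated.
Opt8: dominated by Opt2 (daily riders 89≥24, capital cost 110≤158).

Opt1, Opt2, Opt4, Opt6, Opt7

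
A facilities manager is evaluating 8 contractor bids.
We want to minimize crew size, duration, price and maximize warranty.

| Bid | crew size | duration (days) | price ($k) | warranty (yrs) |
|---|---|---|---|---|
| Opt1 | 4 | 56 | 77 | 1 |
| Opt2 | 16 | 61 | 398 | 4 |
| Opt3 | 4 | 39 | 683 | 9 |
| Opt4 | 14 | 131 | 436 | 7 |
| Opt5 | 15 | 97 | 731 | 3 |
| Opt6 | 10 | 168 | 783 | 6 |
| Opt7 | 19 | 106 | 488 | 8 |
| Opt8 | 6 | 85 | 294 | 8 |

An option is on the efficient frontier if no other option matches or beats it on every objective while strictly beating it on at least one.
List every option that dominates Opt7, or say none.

Opt8

Opt8: crew size 6≤19, duration 85≤106, price 294≤488, warranty 8≥8 — dominates Opt7.
Others (Opt1, Opt2, Opt3, Opt4, Opt5, Opt6) are each worse than Opt7 on at least one objective.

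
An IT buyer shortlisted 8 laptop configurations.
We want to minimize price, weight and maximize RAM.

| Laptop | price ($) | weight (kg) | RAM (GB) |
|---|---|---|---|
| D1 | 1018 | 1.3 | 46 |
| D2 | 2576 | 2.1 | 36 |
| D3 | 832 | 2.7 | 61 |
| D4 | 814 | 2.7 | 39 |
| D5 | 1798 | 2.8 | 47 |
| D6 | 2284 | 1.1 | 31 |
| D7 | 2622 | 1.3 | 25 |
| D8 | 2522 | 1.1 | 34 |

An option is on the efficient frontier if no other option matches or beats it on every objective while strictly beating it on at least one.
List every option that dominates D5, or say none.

D3

D3: price 832≤1798, weight 2.7≤2.8, RAM 61≥47 — dominates D5.
Others (D1, D2, D4, D6, D7, D8) are each worse than D5 on at least one objective.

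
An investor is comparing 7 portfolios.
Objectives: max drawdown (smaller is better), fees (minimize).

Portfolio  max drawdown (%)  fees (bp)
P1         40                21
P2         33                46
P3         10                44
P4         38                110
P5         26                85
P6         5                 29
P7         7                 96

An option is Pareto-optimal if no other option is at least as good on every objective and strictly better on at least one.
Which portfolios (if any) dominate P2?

P3: max drawdown 10≤33, fees 44≤46 — dominates P2.
P6: max drawdown 5≤33, fees 29≤46 — dominates P2.
Others (P1, P4, P5, P7) are each worse than P2 on at least one objective.

P3, P6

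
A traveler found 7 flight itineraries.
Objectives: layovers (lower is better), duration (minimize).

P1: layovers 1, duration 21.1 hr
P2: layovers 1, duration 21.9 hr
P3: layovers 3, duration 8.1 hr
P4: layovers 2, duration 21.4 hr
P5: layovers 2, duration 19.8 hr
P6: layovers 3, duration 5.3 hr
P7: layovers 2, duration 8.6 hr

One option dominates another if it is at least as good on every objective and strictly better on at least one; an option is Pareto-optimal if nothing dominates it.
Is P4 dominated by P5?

P5 vs P4: layovers 2≤2, duration 19.8≤21.4 — P5 is at least as good on every objective with at least one strict improvement.

Yes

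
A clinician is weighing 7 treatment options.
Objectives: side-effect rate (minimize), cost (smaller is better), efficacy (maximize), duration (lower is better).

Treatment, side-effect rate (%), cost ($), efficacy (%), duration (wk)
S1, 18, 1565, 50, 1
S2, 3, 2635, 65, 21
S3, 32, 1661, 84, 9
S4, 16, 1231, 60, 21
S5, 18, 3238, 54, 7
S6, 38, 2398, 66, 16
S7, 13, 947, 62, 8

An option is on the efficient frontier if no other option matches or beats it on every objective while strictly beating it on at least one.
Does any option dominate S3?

No

S1: worse on efficacy (50 vs 84).
S2: worse on cost (2635 vs 1661).
S4: worse on efficacy (60 vs 84).
S5: worse on cost (3238 vs 1661).
S6: worse on side-effect rate (38 vs 32).
S7: worse on efficacy (62 vs 84).
No option is at least as good as S3 on every objective and strictly better on one.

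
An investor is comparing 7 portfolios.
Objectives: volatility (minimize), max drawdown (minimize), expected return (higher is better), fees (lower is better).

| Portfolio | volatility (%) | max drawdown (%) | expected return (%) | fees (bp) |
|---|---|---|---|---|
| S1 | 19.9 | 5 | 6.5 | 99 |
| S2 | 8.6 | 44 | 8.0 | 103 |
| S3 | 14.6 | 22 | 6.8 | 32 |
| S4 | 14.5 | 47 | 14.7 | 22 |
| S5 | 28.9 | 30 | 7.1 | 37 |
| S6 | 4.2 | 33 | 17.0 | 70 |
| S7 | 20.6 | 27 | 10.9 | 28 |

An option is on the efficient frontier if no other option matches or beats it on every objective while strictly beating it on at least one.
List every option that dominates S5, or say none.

S7: volatility 20.6≤28.9, max drawdown 27≤30, expected return 10.9≥7.1, fees 28≤37 — dominates S5.
Others (S1, S2, S3, S4, S6) are each worse than S5 on at least one objective.

S7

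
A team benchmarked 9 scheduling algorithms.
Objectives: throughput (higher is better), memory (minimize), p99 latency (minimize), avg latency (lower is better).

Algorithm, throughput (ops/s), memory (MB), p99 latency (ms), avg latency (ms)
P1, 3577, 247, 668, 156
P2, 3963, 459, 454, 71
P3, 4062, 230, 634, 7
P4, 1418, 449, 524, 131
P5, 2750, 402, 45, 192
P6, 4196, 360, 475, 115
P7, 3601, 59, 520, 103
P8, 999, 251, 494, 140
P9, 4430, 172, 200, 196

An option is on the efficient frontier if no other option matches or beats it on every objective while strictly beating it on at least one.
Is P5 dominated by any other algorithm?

No

P1: worse on p99 latency (668 vs 45).
P2: worse on memory (459 vs 402).
P3: worse on p99 latency (634 vs 45).
P4: worse on throughput (1418 vs 2750).
P6: worse on p99 latency (475 vs 45).
P7: worse on p99 latency (520 vs 45).
P8: worse on throughput (999 vs 2750).
P9: worse on p99 latency (200 vs 45).
No option is at least as good as P5 on every objective and strictly better on one.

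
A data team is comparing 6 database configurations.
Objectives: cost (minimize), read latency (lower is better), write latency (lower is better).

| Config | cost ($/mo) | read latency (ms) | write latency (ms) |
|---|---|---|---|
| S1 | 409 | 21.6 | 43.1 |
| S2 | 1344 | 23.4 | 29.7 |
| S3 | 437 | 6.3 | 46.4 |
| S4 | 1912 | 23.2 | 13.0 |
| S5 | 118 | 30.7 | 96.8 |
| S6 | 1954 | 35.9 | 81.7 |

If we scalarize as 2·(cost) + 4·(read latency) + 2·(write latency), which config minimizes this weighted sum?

S5

S1: 2·409 + 4·21.6 + 2·43.1 = 990.6
S2: 2·1344 + 4·23.4 + 2·29.7 = 2841.0
S3: 2·437 + 4·6.3 + 2·46.4 = 992.0
S4: 2·1912 + 4·23.2 + 2·13.0 = 3942.8
S5: 2·118 + 4·30.7 + 2·96.8 = 552.4
S6: 2·1954 + 4·35.9 + 2·81.7 = 4215.0
Lowest: S5 at 552.4.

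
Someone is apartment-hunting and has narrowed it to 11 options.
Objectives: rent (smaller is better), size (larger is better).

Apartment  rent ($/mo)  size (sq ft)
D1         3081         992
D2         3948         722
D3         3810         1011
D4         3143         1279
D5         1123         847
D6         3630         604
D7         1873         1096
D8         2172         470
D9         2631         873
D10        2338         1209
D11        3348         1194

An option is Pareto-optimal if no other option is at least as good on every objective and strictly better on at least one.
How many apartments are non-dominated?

D1: dominated by D7 (rent 1873≤3081, size 1096≥992).
D2: dominated by D1 (rent 3081≤3948, size 992≥722).
D3: dominated by D4 (rent 3143≤3810, size 1279≥1011).
D4: not dominated (best size).
D5: not dominated (best rent).
D6: dominated by D1 (rent 3081≤3630, size 992≥604).
D7: not dominated.
D8: dominated by D5 (rent 1123≤2172, size 847≥470).
D9: dominated by D7 (rent 1873≤2631, size 1096≥873).
D10: not dominated.
D11: dominated by D4 (rent 3143≤3348, size 1279≥1194).
Pareto-optimal: D4, D5, D7, D10 → 4.

4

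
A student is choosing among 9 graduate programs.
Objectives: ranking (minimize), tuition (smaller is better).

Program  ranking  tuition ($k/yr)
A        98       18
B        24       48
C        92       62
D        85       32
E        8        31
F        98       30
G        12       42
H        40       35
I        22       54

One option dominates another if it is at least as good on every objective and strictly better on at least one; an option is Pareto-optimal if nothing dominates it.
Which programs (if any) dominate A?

B: worse on tuition (48 vs 18).
C: worse on tuition (62 vs 18).
D: worse on tuition (32 vs 18).
E: worse on tuition (31 vs 18).
F: worse on tuition (30 vs 18).
G: worse on tuition (42 vs 18).
H: worse on tuition (35 vs 18).
I: worse on tuition (54 vs 18).
No option dominates A.

none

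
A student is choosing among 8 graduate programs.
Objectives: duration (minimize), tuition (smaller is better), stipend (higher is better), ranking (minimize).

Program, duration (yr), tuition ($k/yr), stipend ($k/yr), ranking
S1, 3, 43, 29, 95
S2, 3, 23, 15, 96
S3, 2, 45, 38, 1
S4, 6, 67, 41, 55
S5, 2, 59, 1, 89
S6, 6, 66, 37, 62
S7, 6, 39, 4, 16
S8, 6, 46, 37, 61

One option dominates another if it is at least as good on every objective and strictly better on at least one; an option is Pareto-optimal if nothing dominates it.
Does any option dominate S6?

S3 vs S6: duration 2≤6, tuition 45≤66, stipend 38≥37, ranking 1≤62 — S3 is at least as good on every objective and strictly better on at least one, so S3 dominates S6.

Yes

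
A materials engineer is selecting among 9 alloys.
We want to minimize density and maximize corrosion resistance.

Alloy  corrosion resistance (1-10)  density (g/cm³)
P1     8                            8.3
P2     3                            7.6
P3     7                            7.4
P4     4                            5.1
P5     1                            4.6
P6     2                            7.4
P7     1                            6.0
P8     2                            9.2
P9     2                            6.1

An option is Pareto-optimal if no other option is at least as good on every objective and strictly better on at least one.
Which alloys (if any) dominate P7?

P4, P5

P4: corrosion resistance 4≥1, density 5.1≤6.0 — dominates P7.
P5: corrosion resistance 1≥1, density 4.6≤6.0 — dominates P7.
Others (P1, P2, P3, P6, P8, P9) are each worse than P7 on at least one objective.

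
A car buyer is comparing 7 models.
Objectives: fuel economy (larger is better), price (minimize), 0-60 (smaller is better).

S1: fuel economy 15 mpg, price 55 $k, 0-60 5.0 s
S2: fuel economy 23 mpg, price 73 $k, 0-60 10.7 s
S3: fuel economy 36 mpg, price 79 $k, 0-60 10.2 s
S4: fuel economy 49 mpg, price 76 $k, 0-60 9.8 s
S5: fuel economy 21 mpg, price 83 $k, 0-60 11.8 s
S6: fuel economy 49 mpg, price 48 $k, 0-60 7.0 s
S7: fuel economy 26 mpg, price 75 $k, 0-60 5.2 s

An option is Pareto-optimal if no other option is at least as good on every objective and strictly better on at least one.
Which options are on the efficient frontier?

S1, S6, S7

S1: not dominated (best 0-60).
S2: dominated by S6 (fuel economy 49≥23, price 48≤73, 0-60 7.0≤10.7).
S3: dominated by S4 (fuel economy 49≥36, price 76≤79, 0-60 9.8≤10.2).
S4: dominated by S6 (fuel economy 49≥49, price 48≤76, 0-60 7.0≤9.8).
S5: dominated by S2 (fuel economy 23≥21, price 73≤83, 0-60 10.7≤11.8).
S6: not dominated (best price).
S7: not dominated.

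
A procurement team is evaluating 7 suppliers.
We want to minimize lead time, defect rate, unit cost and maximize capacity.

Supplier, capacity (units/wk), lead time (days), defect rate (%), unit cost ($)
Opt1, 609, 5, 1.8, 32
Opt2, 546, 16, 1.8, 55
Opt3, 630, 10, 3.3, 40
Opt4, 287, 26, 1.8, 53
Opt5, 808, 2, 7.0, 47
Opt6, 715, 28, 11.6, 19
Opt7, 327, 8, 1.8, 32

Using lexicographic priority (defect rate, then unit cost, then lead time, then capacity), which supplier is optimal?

Opt1

First minimize defect rate: best is 1.8, kept {Opt1, Opt2, Opt4, Opt7}.
Then minimize unit cost: best is 32, kept {Opt1, Opt7}.
Then minimize lead time: best is 5, kept {Opt1}.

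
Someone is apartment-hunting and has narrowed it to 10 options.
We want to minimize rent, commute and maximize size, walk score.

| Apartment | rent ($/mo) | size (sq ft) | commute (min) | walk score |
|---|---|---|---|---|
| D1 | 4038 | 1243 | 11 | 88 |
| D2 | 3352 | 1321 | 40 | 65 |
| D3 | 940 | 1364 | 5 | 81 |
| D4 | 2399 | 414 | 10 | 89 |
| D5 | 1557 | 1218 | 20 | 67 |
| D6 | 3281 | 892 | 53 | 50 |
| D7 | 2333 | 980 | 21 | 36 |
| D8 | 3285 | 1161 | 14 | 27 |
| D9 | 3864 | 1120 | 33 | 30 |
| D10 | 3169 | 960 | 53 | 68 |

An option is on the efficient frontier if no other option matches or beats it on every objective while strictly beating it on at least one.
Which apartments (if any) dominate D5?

D3

D3: rent 940≤1557, size 1364≥1218, commute 5≤20, walk score 81≥67 — dominates D5.
Others (D1, D2, D4, D6, D7, D8, D9, D10) are each worse than D5 on at least one objective.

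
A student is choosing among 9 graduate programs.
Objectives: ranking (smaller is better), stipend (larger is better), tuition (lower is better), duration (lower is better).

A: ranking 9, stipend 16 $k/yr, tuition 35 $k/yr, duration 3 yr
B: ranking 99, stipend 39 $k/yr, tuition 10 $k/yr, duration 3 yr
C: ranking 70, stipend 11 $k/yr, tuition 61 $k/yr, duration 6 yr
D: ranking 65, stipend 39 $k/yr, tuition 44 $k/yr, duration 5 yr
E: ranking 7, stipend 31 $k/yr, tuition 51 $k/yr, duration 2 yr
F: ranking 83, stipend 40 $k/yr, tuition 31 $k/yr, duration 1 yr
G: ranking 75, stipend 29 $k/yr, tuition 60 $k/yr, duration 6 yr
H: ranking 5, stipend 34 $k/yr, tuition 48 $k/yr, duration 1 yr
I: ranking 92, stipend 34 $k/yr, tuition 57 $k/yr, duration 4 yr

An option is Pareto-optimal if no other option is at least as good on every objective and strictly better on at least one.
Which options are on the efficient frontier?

A, B, D, F, H

A: not dominated.
B: not dominated (best tuition).
C: dominated by A (ranking 9≤70, stipend 16≥11, tuition 35≤61, duration 3≤6).
D: not dominated.
E: dominated by H (ranking 5≤7, stipend 34≥31, tuition 48≤51, duration 1≤2).
F: not dominated (best stipend).
G: dominated by D (ranking 65≤75, stipend 39≥29, tuition 44≤60, duration 5≤6).
H: not dominated (best ranking).
I: dominated by F (ranking 83≤92, stipend 40≥34, tuition 31≤57, duration 1≤4).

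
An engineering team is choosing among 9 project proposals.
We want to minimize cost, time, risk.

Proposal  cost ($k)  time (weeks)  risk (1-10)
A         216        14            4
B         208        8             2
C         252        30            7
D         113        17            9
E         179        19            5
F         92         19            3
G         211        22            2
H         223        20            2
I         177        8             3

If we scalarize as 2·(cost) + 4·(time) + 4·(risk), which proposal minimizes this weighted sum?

A: 2·216 + 4·14 + 4·4 = 504
B: 2·208 + 4·8 + 4·2 = 456
C: 2·252 + 4·30 + 4·7 = 652
D: 2·113 + 4·17 + 4·9 = 330
E: 2·179 + 4·19 + 4·5 = 454
F: 2·92 + 4·19 + 4·3 = 272
G: 2·211 + 4·22 + 4·2 = 518
H: 2·223 + 4·20 + 4·2 = 534
I: 2·177 + 4·8 + 4·3 = 398
Lowest: F at 272.

F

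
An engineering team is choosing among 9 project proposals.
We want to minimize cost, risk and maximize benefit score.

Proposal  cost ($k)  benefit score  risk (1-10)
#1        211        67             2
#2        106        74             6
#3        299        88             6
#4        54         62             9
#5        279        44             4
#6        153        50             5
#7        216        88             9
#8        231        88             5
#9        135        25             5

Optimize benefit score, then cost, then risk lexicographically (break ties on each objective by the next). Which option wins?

#7

First maximize benefit score: best is 88, kept {#3, #7, #8}.
Then minimize cost: best is 216, kept {#7}.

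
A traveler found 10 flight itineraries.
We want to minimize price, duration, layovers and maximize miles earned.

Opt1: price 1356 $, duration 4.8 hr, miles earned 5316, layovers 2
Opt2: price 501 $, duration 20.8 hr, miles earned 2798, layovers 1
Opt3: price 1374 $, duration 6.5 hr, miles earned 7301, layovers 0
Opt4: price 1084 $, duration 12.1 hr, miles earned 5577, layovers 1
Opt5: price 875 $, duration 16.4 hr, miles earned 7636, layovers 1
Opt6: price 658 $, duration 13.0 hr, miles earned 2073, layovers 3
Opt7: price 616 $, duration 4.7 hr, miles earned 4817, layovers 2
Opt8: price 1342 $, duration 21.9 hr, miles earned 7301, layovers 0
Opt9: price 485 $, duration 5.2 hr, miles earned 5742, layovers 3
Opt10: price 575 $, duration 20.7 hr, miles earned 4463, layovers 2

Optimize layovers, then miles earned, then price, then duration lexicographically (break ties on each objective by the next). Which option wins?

Opt8

First minimize layovers: best is 0, kept {Opt3, Opt8}.
Then maximize miles earned: best is 7301, kept {Opt3, Opt8}.
Then minimize price: best is 1342, kept {Opt8}.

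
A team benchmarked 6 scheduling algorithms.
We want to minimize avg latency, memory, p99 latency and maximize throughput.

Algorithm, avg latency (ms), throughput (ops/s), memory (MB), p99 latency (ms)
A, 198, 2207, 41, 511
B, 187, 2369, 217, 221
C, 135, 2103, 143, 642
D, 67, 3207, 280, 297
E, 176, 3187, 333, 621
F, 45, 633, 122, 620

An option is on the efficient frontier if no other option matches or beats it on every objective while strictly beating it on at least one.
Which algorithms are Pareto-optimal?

A: not dominated (best memory).
B: not dominated (best p99 latency).
C: not dominated.
D: not dominated (best throughput).
E: dominated by D (avg latency 67≤176, throughput 3207≥3187, memory 280≤333, p99 latency 297≤621).
F: not dominated (best avg latency).

A, B, C, D, F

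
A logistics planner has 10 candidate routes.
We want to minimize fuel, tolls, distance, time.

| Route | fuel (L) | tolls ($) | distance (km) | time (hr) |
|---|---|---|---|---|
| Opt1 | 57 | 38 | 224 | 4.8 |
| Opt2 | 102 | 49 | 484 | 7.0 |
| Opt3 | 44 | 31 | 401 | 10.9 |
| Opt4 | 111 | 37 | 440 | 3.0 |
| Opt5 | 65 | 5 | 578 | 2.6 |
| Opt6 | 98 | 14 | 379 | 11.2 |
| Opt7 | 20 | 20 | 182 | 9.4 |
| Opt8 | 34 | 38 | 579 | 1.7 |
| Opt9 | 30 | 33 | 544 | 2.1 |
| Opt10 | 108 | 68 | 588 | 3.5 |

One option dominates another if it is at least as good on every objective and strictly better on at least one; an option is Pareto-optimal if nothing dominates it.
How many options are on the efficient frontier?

Opt1: not dominated.
Opt2: dominated by Opt1 (fuel 57≤102, tolls 38≤49, distance 224≤484, time 4.8≤7.0).
Opt3: dominated by Opt7 (fuel 20≤44, tolls 20≤31, distance 182≤401, time 9.4≤10.9).
Opt4: not dominated.
Opt5: not dominated (best tolls).
Opt6: not dominated.
Opt7: not dominated (best fuel).
Opt8: not dominated (best time).
Opt9: not dominated.
Opt10: dominated by Opt5 (fuel 65≤108, tolls 5≤68, distance 578≤588, time 2.6≤3.5).
Pareto-optimal: Opt1, Opt4, Opt5, Opt6, Opt7, Opt8, Opt9 → 7.

7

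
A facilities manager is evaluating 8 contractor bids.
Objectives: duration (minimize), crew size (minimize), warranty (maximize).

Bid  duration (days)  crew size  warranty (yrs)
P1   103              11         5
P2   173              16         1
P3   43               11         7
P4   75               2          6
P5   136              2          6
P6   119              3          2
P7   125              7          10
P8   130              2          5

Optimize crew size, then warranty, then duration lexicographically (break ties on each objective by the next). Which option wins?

First minimize crew size: best is 2, kept {P4, P5, P8}.
Then maximize warranty: best is 6, kept {P4, P5}.
Then minimize duration: best is 75, kept {P4}.

P4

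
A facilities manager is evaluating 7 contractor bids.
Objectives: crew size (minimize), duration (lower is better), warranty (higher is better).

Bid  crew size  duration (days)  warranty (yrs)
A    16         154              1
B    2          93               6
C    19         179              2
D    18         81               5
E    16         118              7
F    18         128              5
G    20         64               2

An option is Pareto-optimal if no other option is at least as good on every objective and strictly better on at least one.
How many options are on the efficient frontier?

4

A: dominated by B (crew size 2≤16, duration 93≤154, warranty 6≥1).
B: not dominated (best crew size).
C: dominated by B (crew size 2≤19, duration 93≤179, warranty 6≥2).
D: not dominated.
E: not dominated (best warranty).
F: dominated by B (crew size 2≤18, duration 93≤128, warranty 6≥5).
G: not dominated (best duration).
Pareto-optimal: B, D, E, G → 4.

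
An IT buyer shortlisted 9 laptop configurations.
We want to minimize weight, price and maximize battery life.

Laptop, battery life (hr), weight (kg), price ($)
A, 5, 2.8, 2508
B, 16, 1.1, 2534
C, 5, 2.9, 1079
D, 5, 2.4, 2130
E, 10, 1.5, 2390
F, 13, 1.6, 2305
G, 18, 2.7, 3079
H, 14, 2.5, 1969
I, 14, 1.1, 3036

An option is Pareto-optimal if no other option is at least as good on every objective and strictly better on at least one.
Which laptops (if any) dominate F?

A: worse on battery life (5 vs 13).
B: worse on price (2534 vs 2305).
C: worse on battery life (5 vs 13).
D: worse on battery life (5 vs 13).
E: worse on battery life (10 vs 13).
G: worse on weight (2.7 vs 1.6).
H: worse on weight (2.5 vs 1.6).
I: worse on price (3036 vs 2305).
No option dominates F.

none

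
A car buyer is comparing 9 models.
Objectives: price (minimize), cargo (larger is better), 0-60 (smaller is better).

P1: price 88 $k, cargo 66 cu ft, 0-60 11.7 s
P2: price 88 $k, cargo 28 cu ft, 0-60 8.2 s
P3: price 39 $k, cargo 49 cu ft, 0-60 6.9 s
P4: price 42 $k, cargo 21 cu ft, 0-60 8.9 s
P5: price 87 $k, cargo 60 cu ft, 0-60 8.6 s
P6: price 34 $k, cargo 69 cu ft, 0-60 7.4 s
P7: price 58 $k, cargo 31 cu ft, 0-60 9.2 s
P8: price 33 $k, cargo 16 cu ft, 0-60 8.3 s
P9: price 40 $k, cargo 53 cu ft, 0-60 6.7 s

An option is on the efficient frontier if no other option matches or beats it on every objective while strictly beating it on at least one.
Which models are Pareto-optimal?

P1: dominated by P6 (price 34≤88, cargo 69≥66, 0-60 7.4≤11.7).
P2: dominated by P3 (price 39≤88, cargo 49≥28, 0-60 6.9≤8.2).
P3: not dominated.
P4: dominated by P3 (price 39≤42, cargo 49≥21, 0-60 6.9≤8.9).
P5: dominated by P6 (price 34≤87, cargo 69≥60, 0-60 7.4≤8.6).
P6: not dominated (best cargo).
P7: dominated by P3 (price 39≤58, cargo 49≥31, 0-60 6.9≤9.2).
P8: not dominated (best price).
P9: not dominated (best 0-60).

P3, P6, P8, P9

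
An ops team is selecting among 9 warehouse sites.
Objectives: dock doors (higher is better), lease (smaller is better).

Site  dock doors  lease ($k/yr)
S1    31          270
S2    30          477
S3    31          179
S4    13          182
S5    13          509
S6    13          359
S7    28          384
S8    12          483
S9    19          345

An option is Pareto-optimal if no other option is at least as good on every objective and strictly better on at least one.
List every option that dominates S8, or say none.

S1: dock doors 31≥12, lease 270≤483 — dominates S8.
S2: dock doors 30≥12, lease 477≤483 — dominates S8.
S3: dock doors 31≥12, lease 179≤483 — dominates S8.
S4: dock doors 13≥12, lease 182≤483 — dominates S8.
S6: dock doors 13≥12, lease 359≤483 — dominates S8.
S7: dock doors 28≥12, lease 384≤483 — dominates S8.
S9: dock doors 19≥12, lease 345≤483 — dominates S8.
Others (S5) are each worse than S8 on at least one objective.

S1, S2, S3, S4, S6, S7, S9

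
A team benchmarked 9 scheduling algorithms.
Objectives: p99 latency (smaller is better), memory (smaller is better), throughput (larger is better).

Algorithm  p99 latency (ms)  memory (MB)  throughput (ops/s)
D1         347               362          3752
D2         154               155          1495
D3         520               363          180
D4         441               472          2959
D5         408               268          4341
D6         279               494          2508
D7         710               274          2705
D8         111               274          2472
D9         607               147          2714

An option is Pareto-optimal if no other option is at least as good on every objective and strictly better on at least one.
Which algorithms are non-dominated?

D1: not dominated.
D2: not dominated.
D3: dominated by D1 (p99 latency 347≤520, memory 362≤363, throughput 3752≥180).
D4: dominated by D1 (p99 latency 347≤441, memory 362≤472, throughput 3752≥2959).
D5: not dominated (best throughput).
D6: not dominated.
D7: dominated by D5 (p99 latency 408≤710, memory 268≤274, throughput 4341≥2705).
D8: not dominated (best p99 latency).
D9: not dominated (best memory).

D1, D2, D5, D6, D8, D9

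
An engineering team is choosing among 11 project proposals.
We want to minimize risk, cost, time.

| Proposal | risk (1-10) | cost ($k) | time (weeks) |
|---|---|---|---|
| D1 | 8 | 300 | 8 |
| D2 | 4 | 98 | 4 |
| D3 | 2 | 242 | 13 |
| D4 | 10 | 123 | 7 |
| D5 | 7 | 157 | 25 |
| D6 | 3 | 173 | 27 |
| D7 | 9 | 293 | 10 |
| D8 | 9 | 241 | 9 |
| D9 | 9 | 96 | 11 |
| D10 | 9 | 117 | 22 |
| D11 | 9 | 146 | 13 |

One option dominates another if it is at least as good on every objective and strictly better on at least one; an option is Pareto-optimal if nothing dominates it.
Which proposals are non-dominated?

D2, D3, D6, D9

D1: dominated by D2 (risk 4≤8, cost 98≤300, time 4≤8).
D2: not dominated (best time).
D3: not dominated (best risk).
D4: dominated by D2 (risk 4≤10, cost 98≤123, time 4≤7).
D5: dominated by D2 (risk 4≤7, cost 98≤157, time 4≤25).
D6: not dominated.
D7: dominated by D2 (risk 4≤9, cost 98≤293, time 4≤10).
D8: dominated by D2 (risk 4≤9, cost 98≤241, time 4≤9).
D9: not dominated (best cost).
D10: dominated by D2 (risk 4≤9, cost 98≤117, time 4≤22).
D11: dominated by D2 (risk 4≤9, cost 98≤146, time 4≤13).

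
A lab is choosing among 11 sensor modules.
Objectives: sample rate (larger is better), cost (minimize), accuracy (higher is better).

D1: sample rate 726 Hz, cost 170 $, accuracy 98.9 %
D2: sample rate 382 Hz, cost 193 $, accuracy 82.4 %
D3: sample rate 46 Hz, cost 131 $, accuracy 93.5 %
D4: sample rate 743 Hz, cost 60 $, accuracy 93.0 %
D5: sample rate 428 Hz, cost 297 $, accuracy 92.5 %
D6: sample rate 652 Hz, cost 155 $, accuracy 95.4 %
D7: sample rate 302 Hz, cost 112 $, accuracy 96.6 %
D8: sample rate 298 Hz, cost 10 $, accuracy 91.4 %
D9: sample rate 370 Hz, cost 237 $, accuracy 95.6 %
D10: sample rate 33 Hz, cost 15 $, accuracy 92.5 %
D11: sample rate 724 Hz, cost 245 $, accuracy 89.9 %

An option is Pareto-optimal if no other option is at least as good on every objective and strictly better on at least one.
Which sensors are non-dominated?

D1: not dominated (best accuracy).
D2: dominated by D1 (sample rate 726≥382, cost 170≤193, accuracy 98.9≥82.4).
D3: dominated by D7 (sample rate 302≥46, cost 112≤131, accuracy 96.6≥93.5).
D4: not dominated (best sample rate).
D5: dominated by D1 (sample rate 726≥428, cost 170≤297, accuracy 98.9≥92.5).
D6: not dominated.
D7: not dominated.
D8: not dominated (best cost).
D9: dominated by D1 (sample rate 726≥370, cost 170≤237, accuracy 98.9≥95.6).
D10: not dominated.
D11: dominated by D1 (sample rate 726≥724, cost 170≤245, accuracy 98.9≥89.9).

D1, D4, D6, D7, D8, D10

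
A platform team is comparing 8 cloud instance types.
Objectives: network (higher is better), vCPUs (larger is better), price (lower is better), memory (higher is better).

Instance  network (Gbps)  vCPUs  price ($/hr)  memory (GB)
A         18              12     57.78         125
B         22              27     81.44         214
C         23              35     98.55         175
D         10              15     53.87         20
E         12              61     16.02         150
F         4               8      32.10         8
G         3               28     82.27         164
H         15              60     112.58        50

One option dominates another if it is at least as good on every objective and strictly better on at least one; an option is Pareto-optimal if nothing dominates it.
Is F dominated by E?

E vs F: network 12≥4, vCPUs 61≥8, price 16.02≤32.10, memory 150≥8 — E is at least as good on every objective with at least one strict improvement.

Yes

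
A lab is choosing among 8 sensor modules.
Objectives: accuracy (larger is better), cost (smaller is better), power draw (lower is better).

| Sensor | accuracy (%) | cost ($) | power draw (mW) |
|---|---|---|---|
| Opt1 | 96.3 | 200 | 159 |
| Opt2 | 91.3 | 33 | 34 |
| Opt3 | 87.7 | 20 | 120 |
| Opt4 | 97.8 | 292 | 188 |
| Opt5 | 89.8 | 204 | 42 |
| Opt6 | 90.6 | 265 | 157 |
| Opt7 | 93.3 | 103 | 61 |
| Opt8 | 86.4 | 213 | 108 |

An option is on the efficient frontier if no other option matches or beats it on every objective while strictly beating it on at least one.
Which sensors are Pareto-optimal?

Opt1: not dominated.
Opt2: not dominated (best power draw).
Opt3: not dominated (best cost).
Opt4: not dominated (best accuracy).
Opt5: dominated by Opt2 (accuracy 91.3≥89.8, cost 33≤204, power draw 34≤42).
Opt6: dominated by Opt2 (accuracy 91.3≥90.6, cost 33≤265, power draw 34≤157).
Opt7: not dominated.
Opt8: dominated by Opt2 (accuracy 91.3≥86.4, cost 33≤213, power draw 34≤108).

Opt1, Opt2, Opt3, Opt4, Opt7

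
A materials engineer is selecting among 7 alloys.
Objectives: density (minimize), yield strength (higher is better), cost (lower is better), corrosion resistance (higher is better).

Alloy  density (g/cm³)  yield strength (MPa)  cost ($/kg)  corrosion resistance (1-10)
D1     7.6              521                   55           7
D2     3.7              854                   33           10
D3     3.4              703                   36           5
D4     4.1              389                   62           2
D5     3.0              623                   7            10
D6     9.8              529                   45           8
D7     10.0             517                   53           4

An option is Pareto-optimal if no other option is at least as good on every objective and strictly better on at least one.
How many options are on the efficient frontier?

3

D1: dominated by D2 (density 3.7≤7.6, yield strength 854≥521, cost 33≤55, corrosion resistance 10≥7).
D2: not dominated (best yield strength).
D3: not dominated.
D4: dominated by D2 (density 3.7≤4.1, yield strength 854≥389, cost 33≤62, corrosion resistance 10≥2).
D5: not dominated (best density).
D6: dominated by D2 (density 3.7≤9.8, yield strength 854≥529, cost 33≤45, corrosion resistance 10≥8).
D7: dominated by D2 (density 3.7≤10.0, yield strength 854≥517, cost 33≤53, corrosion resistance 10≥4).
Pareto-optimal: D2, D3, D5 → 3.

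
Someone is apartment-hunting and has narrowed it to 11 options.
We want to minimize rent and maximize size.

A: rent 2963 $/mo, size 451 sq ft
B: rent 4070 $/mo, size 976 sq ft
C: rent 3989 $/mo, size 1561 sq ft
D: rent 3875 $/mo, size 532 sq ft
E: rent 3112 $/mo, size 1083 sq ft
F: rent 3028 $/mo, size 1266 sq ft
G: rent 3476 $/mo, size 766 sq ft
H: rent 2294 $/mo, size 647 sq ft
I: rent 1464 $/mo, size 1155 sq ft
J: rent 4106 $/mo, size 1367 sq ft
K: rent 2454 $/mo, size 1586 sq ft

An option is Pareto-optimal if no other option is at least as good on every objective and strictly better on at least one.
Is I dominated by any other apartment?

No

A: worse on rent (2963 vs 1464).
B: worse on rent (4070 vs 1464).
C: worse on rent (3989 vs 1464).
D: worse on rent (3875 vs 1464).
E: worse on rent (3112 vs 1464).
F: worse on rent (3028 vs 1464).
G: worse on rent (3476 vs 1464).
H: worse on rent (2294 vs 1464).
J: worse on rent (4106 vs 1464).
K: worse on rent (2454 vs 1464).
No option is at least as good as I on every objective and strictly better on one.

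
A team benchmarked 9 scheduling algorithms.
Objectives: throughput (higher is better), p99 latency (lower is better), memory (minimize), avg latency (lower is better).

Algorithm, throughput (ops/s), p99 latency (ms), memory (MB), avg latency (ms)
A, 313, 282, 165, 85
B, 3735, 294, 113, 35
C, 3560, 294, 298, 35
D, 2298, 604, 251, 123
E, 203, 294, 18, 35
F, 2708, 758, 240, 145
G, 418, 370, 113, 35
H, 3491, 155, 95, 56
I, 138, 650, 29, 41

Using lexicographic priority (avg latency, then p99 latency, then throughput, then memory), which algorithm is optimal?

First minimize avg latency: best is 35, kept {B, C, E, G}.
Then minimize p99 latency: best is 294, kept {B, C, E}.
Then maximize throughput: best is 3735, kept {B}.

B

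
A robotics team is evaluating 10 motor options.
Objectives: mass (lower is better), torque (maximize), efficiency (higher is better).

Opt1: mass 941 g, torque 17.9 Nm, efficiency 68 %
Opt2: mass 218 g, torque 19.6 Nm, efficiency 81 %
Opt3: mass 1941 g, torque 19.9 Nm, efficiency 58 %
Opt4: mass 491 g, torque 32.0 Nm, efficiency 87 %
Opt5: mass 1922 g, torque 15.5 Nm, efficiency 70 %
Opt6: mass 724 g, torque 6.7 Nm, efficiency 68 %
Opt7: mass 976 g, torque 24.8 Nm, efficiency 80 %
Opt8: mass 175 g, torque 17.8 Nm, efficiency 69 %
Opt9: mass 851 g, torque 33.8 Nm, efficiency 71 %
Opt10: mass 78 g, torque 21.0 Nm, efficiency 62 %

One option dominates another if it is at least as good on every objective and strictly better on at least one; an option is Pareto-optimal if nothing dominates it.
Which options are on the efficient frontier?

Opt1: dominated by Opt2 (mass 218≤941, torque 19.6≥17.9, efficiency 81≥68).
Opt2: not dominated.
Opt3: dominated by Opt4 (mass 491≤1941, torque 32.0≥19.9, efficiency 87≥58).
Opt4: not dominated (best efficiency).
Opt5: dominated by Opt2 (mass 218≤1922, torque 19.6≥15.5, efficiency 81≥70).
Opt6: dominated by Opt2 (mass 218≤724, torque 19.6≥6.7, efficiency 81≥68).
Opt7: dominated by Opt4 (mass 491≤976, torque 32.0≥24.8, efficiency 87≥80).
Opt8: not dominated.
Opt9: not dominated (best torque).
Opt10: not dominated (best mass).

Opt2, Opt4, Opt8, Opt9, Opt10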